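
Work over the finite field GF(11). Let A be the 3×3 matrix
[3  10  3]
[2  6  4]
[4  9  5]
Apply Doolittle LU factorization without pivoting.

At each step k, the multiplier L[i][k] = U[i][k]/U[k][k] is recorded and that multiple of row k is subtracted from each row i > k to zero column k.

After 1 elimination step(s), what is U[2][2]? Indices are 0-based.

Step 1: pivot at (0,0) is 3.
  row1 ← row1 − (8)·row0  ⇒  L[1][0]=8, U row1=(0, 3, 2)
  row2 ← row2 − (5)·row0  ⇒  L[2][0]=5, U row2=(0, 3, 1)

U[2][2] = 1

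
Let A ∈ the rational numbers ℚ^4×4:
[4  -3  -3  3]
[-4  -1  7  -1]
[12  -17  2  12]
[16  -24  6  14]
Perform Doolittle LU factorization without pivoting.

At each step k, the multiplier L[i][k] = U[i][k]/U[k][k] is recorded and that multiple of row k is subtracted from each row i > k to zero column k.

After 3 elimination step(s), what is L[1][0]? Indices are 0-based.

[col 0] pivot 4
  R1 -= -1*R0 → (0, -4, 4, 2)  (L[1][0] := -1)
  R2 -= 3*R0 → (0, -8, 11, 3)  (L[2][0] := 3)
  R3 -= 4*R0 → (0, -12, 18, 2)  (L[3][0] := 4)
[col 1] pivot -4
  R2 -= 2*R1 → (0, 0, 3, -1)  (L[2][1] := 2)
  R3 -= 3*R1 → (0, 0, 6, -4)  (L[3][1] := 3)
[col 2] pivot 3
  R3 -= 2*R2 → (0, 0, 0, -2)  (L[3][2] := 2)

L[1][0] = -1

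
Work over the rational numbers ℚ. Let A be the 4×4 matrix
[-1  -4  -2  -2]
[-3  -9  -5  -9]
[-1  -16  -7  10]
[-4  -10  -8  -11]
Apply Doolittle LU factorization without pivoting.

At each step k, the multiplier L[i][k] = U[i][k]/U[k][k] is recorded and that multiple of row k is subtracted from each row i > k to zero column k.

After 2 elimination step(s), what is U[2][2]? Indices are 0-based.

k=0: U[0][0]=-1
  eliminate (1,0): mult=3, new row 1: (0, 3, 1, -3); set L[1][0]=3
  eliminate (2,0): mult=1, new row 2: (0, -12, -5, 12); set L[2][0]=1
  eliminate (3,0): mult=4, new row 3: (0, 6, 0, -3); set L[3][0]=4
k=1: U[1][1]=3
  eliminate (2,1): mult=-4, new row 2: (0, 0, -1, 0); set L[2][1]=-4
  eliminate (3,1): mult=2, new row 3: (0, 0, -2, 3); set L[3][1]=2

U[2][2] = -1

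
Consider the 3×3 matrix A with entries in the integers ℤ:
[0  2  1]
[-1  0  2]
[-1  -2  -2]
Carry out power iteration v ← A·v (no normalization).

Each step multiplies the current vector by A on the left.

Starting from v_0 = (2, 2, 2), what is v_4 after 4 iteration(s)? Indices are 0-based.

v_0 = (2, 2, 2).
v_1 = A·v_0 = (6, 2, -10).
v_2 = A·v_1 = (-6, -26, 10).
v_3 = A·v_2 = (-42, 26, 38).
v_4 = A·v_3 = (90, 118, -86).

v_4 = (90, 118, -86)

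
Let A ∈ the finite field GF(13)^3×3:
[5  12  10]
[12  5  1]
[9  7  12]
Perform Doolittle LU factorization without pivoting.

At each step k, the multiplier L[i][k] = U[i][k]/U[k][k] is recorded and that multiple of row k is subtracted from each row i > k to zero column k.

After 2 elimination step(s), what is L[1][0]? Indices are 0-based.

Step 1: pivot at (0,0) is 5.
  row1 ← row1 − (5)·row0  ⇒  L[1][0]=5, U row1=(0, 10, 3)
  row2 ← row2 − (7)·row0  ⇒  L[2][0]=7, U row2=(0, 1, 7)
Step 2: pivot at (1,1) is 10.
  row2 ← row2 − (4)·row1  ⇒  L[2][1]=4, U row2=(0, 0, 8)

L[1][0] = 5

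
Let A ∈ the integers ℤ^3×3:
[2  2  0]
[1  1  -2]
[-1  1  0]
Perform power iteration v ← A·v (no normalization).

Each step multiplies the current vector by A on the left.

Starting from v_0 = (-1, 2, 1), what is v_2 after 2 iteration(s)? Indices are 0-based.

v_2 = (2, -5, -3)

v_0 = (-1, 2, 1).
v_1 = A·v_0 = (2, -1, 3).
v_2 = A·v_1 = (2, -5, -3).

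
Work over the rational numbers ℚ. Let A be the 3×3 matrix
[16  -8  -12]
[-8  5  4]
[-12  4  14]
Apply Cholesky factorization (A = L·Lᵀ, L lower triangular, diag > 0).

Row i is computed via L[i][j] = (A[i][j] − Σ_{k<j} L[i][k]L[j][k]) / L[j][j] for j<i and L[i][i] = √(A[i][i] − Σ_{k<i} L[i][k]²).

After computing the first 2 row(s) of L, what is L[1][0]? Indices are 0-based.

L[1][0] = -2

Step 1: L[0][0] = √(16) = 4.
  L[1][0] = (-8) / L[0][0] = -2.
Step 2: L[1][1] = √(1) = 1.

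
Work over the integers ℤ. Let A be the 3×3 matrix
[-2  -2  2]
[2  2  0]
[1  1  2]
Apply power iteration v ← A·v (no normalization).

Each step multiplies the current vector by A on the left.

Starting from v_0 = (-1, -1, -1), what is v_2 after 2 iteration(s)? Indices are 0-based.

v_0 = (-1, -1, -1).
v_1 = A·v_0 = (2, -4, -4).
v_2 = A·v_1 = (-4, -4, -10).

v_2 = (-4, -4, -10)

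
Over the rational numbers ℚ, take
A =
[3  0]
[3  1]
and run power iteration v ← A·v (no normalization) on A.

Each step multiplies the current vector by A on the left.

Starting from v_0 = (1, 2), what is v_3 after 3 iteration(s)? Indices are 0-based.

v_3 = (27, 41)

v_0 = (1, 2).
v_1 = A·v_0 = (3, 5).
v_2 = A·v_1 = (9, 14).
v_3 = A·v_2 = (27, 41).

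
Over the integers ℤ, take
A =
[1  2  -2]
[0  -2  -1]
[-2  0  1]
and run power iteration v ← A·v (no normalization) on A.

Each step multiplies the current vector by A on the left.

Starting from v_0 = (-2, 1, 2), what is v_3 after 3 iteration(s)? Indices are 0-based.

v_0 = (-2, 1, 2).
v_1 = A·v_0 = (-4, -4, 6).
v_2 = A·v_1 = (-24, 2, 14).
v_3 = A·v_2 = (-48, -18, 62).

v_3 = (-48, -18, 62)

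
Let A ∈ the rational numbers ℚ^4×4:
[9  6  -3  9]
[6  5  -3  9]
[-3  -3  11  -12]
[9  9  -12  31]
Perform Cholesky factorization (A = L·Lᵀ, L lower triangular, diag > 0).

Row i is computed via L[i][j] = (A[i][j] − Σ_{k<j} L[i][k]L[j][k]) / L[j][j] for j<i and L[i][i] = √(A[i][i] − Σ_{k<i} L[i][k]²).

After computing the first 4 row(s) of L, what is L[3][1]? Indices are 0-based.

Step 1: L[0][0] = √(9) = 3.
  L[1][0] = (6) / L[0][0] = 2.
Step 2: L[1][1] = √(1) = 1.
  L[2][0] = (-3) / L[0][0] = -1.
  L[2][1] = (-1) / L[1][1] = -1.
Step 3: L[2][2] = √(9) = 3.
  L[3][0] = (9) / L[0][0] = 3.
  L[3][1] = (3) / L[1][1] = 3.
  L[3][2] = (-6) / L[2][2] = -2.
Step 4: L[3][3] = √(9) = 3.

L[3][1] = 3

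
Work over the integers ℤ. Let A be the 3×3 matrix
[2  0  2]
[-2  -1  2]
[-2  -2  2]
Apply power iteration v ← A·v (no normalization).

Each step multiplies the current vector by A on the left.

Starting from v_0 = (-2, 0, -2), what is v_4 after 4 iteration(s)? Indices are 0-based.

v_0 = (-2, 0, -2).
v_1 = A·v_0 = (-8, 0, 0).
v_2 = A·v_1 = (-16, 16, 16).
v_3 = A·v_2 = (0, 48, 32).
v_4 = A·v_3 = (64, 16, -32).

v_4 = (64, 16, -32)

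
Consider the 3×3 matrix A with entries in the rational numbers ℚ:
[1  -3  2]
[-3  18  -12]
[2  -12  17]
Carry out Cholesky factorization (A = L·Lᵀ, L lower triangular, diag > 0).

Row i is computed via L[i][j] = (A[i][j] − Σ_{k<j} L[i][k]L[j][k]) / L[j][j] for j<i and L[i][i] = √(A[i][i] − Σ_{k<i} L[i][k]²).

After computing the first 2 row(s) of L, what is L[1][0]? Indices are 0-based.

L[1][0] = -3

Step 1: L[0][0] = √(1) = 1.
  L[1][0] = (-3) / L[0][0] = -3.
Step 2: L[1][1] = √(9) = 3.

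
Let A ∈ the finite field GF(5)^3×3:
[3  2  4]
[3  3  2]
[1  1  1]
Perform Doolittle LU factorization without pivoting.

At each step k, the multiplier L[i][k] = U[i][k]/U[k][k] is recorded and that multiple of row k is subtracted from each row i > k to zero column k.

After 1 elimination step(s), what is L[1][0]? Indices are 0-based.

L[1][0] = 1

Step 1: pivot at (0,0) is 3.
  row1 ← row1 − (1)·row0  ⇒  L[1][0]=1, U row1=(0, 1, 3)
  row2 ← row2 − (2)·row0  ⇒  L[2][0]=2, U row2=(0, 2, 3)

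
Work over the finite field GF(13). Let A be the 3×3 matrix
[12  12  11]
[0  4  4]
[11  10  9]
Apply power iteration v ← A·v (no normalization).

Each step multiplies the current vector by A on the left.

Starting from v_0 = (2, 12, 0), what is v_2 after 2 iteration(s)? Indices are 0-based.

v_0 = (2, 12, 0).
v_1 = A·v_0 = (12, 9, 12).
v_2 = A·v_1 = (7, 6, 5).

v_2 = (7, 6, 5)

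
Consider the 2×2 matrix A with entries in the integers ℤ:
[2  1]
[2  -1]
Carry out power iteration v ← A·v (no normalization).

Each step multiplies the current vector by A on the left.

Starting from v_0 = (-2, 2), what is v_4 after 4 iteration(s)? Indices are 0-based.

v_4 = (-58, -14)

v_0 = (-2, 2).
v_1 = A·v_0 = (-2, -6).
v_2 = A·v_1 = (-10, 2).
v_3 = A·v_2 = (-18, -22).
v_4 = A·v_3 = (-58, -14).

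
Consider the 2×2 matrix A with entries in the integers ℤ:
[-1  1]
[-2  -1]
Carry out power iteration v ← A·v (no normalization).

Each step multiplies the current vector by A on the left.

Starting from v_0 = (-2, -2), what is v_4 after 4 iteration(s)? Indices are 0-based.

v_4 = (6, 30)

v_0 = (-2, -2).
v_1 = A·v_0 = (0, 6).
v_2 = A·v_1 = (6, -6).
v_3 = A·v_2 = (-12, -6).
v_4 = A·v_3 = (6, 30).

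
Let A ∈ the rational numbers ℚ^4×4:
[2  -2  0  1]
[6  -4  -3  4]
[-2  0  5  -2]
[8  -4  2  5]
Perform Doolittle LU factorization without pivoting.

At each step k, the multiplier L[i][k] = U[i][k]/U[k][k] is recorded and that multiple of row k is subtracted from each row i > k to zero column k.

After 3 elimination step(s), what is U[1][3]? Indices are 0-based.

k=0: U[0][0]=2
  eliminate (1,0): mult=3, new row 1: (0, 2, -3, 1); set L[1][0]=3
  eliminate (2,0): mult=-1, new row 2: (0, -2, 5, -1); set L[2][0]=-1
  eliminate (3,0): mult=4, new row 3: (0, 4, 2, 1); set L[3][0]=4
k=1: U[1][1]=2
  eliminate (2,1): mult=-1, new row 2: (0, 0, 2, 0); set L[2][1]=-1
  eliminate (3,1): mult=2, new row 3: (0, 0, 8, -1); set L[3][1]=2
k=2: U[2][2]=2
  eliminate (3,2): mult=4, new row 3: (0, 0, 0, -1); set L[3][2]=4

U[1][3] = 1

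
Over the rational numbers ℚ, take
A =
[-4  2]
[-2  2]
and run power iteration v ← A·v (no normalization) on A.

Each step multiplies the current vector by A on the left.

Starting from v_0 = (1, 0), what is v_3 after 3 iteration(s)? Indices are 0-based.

v_0 = (1, 0).
v_1 = A·v_0 = (-4, -2).
v_2 = A·v_1 = (12, 4).
v_3 = A·v_2 = (-40, -16).

v_3 = (-40, -16)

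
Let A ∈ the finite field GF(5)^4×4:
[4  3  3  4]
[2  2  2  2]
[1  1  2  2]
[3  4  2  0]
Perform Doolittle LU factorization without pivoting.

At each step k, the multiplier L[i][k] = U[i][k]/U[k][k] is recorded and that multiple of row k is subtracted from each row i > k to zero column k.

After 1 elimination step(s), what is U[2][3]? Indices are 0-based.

[col 0] pivot 4
  R1 -= 3*R0 → (0, 3, 3, 0)  (L[1][0] := 3)
  R2 -= 4*R0 → (0, 4, 0, 1)  (L[2][0] := 4)
  R3 -= 2*R0 → (0, 3, 1, 2)  (L[3][0] := 2)

U[2][3] = 1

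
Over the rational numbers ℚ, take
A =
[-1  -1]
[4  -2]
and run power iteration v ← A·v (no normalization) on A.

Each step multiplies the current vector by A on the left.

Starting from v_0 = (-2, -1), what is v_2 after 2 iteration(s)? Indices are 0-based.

v_0 = (-2, -1).
v_1 = A·v_0 = (3, -6).
v_2 = A·v_1 = (3, 24).

v_2 = (3, 24)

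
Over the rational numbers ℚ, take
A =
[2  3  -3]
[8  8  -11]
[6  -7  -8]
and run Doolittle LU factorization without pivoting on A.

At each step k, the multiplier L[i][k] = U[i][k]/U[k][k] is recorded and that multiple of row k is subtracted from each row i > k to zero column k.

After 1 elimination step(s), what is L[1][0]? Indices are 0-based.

k=0: U[0][0]=2
  eliminate (1,0): mult=4, new row 1: (0, -4, 1); set L[1][0]=4
  eliminate (2,0): mult=3, new row 2: (0, -16, 1); set L[2][0]=3

L[1][0] = 4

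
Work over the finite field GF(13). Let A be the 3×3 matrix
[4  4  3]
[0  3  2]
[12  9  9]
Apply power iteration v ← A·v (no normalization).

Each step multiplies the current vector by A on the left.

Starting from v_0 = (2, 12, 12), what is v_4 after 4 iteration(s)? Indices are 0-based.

v_0 = (2, 12, 12).
v_1 = A·v_0 = (1, 8, 6).
v_2 = A·v_1 = (2, 10, 8).
v_3 = A·v_2 = (7, 7, 4).
v_4 = A·v_3 = (3, 3, 1).

v_4 = (3, 3, 1)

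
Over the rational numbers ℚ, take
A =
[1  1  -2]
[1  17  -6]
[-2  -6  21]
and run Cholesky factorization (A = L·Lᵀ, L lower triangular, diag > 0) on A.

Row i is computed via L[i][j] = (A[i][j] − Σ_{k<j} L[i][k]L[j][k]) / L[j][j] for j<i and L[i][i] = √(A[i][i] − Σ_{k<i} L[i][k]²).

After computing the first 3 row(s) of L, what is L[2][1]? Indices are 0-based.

L[2][1] = -1

Step 1: L[0][0] = √(1) = 1.
  L[1][0] = (1) / L[0][0] = 1.
Step 2: L[1][1] = √(16) = 4.
  L[2][0] = (-2) / L[0][0] = -2.
  L[2][1] = (-4) / L[1][1] = -1.
Step 3: L[2][2] = √(16) = 4.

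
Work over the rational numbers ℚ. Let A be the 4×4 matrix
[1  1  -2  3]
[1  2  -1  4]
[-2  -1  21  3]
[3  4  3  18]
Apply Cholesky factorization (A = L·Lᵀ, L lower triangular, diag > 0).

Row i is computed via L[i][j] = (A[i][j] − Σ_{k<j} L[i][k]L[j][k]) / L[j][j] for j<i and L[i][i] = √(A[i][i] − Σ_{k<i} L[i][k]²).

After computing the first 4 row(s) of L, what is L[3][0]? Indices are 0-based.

Step 1: L[0][0] = √(1) = 1.
  L[1][0] = (1) / L[0][0] = 1.
Step 2: L[1][1] = √(1) = 1.
  L[2][0] = (-2) / L[0][0] = -2.
  L[2][1] = (1) / L[1][1] = 1.
Step 3: L[2][2] = √(16) = 4.
  L[3][0] = (3) / L[0][0] = 3.
  L[3][1] = (1) / L[1][1] = 1.
  L[3][2] = (8) / L[2][2] = 2.
Step 4: L[3][3] = √(4) = 2.

L[3][0] = 3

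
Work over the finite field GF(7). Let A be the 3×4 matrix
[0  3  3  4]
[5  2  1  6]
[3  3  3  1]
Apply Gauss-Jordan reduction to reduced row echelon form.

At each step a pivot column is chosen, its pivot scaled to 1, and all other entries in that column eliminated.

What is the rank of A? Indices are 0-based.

rank = 3

[1] R0 <-> R1
[1] R0 /= 5  ⇒  (1, 6, 3, 4)
     R2 -= 3·R0  ⇒  (0, 6, 1, 3)
[2] R1 /= 3  ⇒  (0, 1, 1, 6)
     R0 -= 6·R1  ⇒  (1, 0, 4, 3)
     R2 -= 6·R1  ⇒  (0, 0, 2, 2)
[3] R2 /= 2  ⇒  (0, 0, 1, 1)
     R0 -= 4·R2  ⇒  (1, 0, 0, 6)
     R1 -= 1·R2  ⇒  (0, 1, 0, 5)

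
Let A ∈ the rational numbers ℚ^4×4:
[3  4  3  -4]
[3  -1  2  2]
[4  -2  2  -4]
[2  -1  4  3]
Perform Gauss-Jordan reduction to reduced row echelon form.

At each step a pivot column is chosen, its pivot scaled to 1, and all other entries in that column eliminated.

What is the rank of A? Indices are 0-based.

rank = 4

[1] R0 /= 3  ⇒  (1, 4/3, 1, -4/3)
     R1 -= 3·R0  ⇒  (0, -5, -1, 6)
     R2 -= 4·R0  ⇒  (0, -22/3, -2, 4/3)
     R3 -= 2·R0  ⇒  (0, -11/3, 2, 17/3)
[2] R1 /= -5  ⇒  (0, 1, 1/5, -6/5)
     R0 -= 4/3·R1  ⇒  (1, 0, 11/15, 4/15)
     R2 -= -22/3·R1  ⇒  (0, 0, -8/15, -112/15)
     R3 -= -11/3·R1  ⇒  (0, 0, 41/15, 19/15)
[3] R2 /= -8/15  ⇒  (0, 0, 1, 14)
     R0 -= 11/15·R2  ⇒  (1, 0, 0, -10)
     R1 -= 1/5·R2  ⇒  (0, 1, 0, -4)
     R3 -= 41/15·R2  ⇒  (0, 0, 0, -37)
[4] R3 /= -37  ⇒  (0, 0, 0, 1)
     R0 -= -10·R3  ⇒  (1, 0, 0, 0)
     R1 -= -4·R3  ⇒  (0, 1, 0, 0)
     R2 -= 14·R3  ⇒  (0, 0, 1, 0)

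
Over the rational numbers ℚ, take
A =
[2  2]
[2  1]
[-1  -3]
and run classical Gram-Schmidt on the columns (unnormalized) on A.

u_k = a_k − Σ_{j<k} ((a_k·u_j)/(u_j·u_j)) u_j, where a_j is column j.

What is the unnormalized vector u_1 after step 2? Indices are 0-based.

u_1 = (0, -1, -2)

Step 1: u_0 = a_0 = (2, 2, -1).
Step 2: u_1 = a_1 − (1)·u_0 = (0, -1, -2).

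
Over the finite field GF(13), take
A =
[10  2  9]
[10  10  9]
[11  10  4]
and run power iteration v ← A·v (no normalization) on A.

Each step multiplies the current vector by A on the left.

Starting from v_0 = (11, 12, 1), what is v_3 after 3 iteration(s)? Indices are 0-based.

v_0 = (11, 12, 1).
v_1 = A·v_0 = (0, 5, 11).
v_2 = A·v_1 = (5, 6, 3).
v_3 = A·v_2 = (11, 7, 10).

v_3 = (11, 7, 10)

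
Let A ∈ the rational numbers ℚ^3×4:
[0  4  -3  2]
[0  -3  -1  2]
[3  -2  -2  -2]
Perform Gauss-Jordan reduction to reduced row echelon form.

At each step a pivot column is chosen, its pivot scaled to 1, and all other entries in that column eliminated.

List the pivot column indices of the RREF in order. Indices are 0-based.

pivot columns: 0, 1, 2

pivot(0,0): swap R0↔R2
pivot(0,0)=3: scale R0 → (1, -2/3, -2/3, -2/3)
pivot(1,1)=-3: scale R1 → (0, 1, 1/3, -2/3)
  clear (0,1): R0 −= (-2/3)R1 → (1, 0, -4/9, -10/9)
  clear (2,1): R2 −= (4)R1 → (0, 0, -13/3, 14/3)
pivot(2,2)=-13/3: scale R2 → (0, 0, 1, -14/13)
  clear (0,2): R0 −= (-4/9)R2 → (1, 0, 0, -62/39)
  clear (1,2): R1 −= (1/3)R2 → (0, 1, 0, -4/13)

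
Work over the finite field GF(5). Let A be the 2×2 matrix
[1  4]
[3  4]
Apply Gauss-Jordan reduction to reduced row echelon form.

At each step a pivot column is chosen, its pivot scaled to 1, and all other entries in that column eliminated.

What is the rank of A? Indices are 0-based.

pivot(0,0)=1: scale R0 → (1, 4)
  clear (1,0): R1 −= (3)R0 → (0, 2)
pivot(1,1)=2: scale R1 → (0, 1)
  clear (0,1): R0 −= (4)R1 → (1, 0)

rank = 2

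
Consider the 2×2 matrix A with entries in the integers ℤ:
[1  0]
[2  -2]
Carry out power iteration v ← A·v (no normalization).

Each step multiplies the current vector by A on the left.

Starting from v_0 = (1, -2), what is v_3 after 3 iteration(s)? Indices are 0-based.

v_0 = (1, -2).
v_1 = A·v_0 = (1, 6).
v_2 = A·v_1 = (1, -10).
v_3 = A·v_2 = (1, 22).

v_3 = (1, 22)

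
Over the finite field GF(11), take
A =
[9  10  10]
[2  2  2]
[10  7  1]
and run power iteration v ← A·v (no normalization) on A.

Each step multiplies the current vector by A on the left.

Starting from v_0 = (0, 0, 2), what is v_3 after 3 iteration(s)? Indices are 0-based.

v_0 = (0, 0, 2).
v_1 = A·v_0 = (9, 4, 2).
v_2 = A·v_1 = (9, 8, 10).
v_3 = A·v_2 = (8, 10, 2).

v_3 = (8, 10, 2)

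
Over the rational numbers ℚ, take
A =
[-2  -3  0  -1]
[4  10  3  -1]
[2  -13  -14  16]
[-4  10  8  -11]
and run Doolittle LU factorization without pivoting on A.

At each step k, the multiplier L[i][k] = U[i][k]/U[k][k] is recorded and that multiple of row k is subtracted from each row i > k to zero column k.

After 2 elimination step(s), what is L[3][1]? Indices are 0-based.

L[3][1] = 4

Step 1: pivot at (0,0) is -2.
  row1 ← row1 − (-2)·row0  ⇒  L[1][0]=-2, U row1=(0, 4, 3, -3)
  row2 ← row2 − (-1)·row0  ⇒  L[2][0]=-1, U row2=(0, -16, -14, 15)
  row3 ← row3 − (2)·row0  ⇒  L[3][0]=2, U row3=(0, 16, 8, -9)
Step 2: pivot at (1,1) is 4.
  row2 ← row2 − (-4)·row1  ⇒  L[2][1]=-4, U row2=(0, 0, -2, 3)
  row3 ← row3 − (4)·row1  ⇒  L[3][1]=4, U row3=(0, 0, -4, 3)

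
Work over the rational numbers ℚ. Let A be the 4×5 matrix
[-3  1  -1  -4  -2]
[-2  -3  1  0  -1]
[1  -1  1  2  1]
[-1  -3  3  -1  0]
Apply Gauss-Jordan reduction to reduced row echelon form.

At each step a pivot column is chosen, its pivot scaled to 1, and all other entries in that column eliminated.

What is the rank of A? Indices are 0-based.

step 1: normalize row 0 (÷-3) = (1, -1/3, 1/3, 4/3, 2/3)
  row 1: subtract -2×row0 = (0, -11/3, 5/3, 8/3, 1/3)
  row 2: subtract 1×row0 = (0, -2/3, 2/3, 2/3, 1/3)
  row 3: subtract -1×row0 = (0, -10/3, 10/3, 1/3, 2/3)
step 2: normalize row 1 (÷-11/3) = (0, 1, -5/11, -8/11, -1/11)
  row 0: subtract -1/3×row1 = (1, 0, 2/11, 12/11, 7/11)
  row 2: subtract -2/3×row1 = (0, 0, 4/11, 2/11, 3/11)
  row 3: subtract -10/3×row1 = (0, 0, 20/11, -23/11, 4/11)
step 3: normalize row 2 (÷4/11) = (0, 0, 1, 1/2, 3/4)
  row 0: subtract 2/11×row2 = (1, 0, 0, 1, 1/2)
  row 1: subtract -5/11×row2 = (0, 1, 0, -1/2, 1/4)
  row 3: subtract 20/11×row2 = (0, 0, 0, -3, -1)
step 4: normalize row 3 (÷-3) = (0, 0, 0, 1, 1/3)
  row 0: subtract 1×row3 = (1, 0, 0, 0, 1/6)
  row 1: subtract -1/2×row3 = (0, 1, 0, 0, 5/12)
  row 2: subtract 1/2×row3 = (0, 0, 1, 0, 7/12)

rank = 4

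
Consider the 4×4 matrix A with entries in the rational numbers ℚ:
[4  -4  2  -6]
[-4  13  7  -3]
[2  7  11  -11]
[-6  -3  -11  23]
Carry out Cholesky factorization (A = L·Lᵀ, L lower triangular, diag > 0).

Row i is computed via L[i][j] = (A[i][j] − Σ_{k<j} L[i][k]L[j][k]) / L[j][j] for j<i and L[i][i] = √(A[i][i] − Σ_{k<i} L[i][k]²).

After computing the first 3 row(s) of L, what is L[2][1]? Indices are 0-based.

L[2][1] = 3

Step 1: L[0][0] = √(4) = 2.
  L[1][0] = (-4) / L[0][0] = -2.
Step 2: L[1][1] = √(9) = 3.
  L[2][0] = (2) / L[0][0] = 1.
  L[2][1] = (9) / L[1][1] = 3.
Step 3: L[2][2] = √(1) = 1.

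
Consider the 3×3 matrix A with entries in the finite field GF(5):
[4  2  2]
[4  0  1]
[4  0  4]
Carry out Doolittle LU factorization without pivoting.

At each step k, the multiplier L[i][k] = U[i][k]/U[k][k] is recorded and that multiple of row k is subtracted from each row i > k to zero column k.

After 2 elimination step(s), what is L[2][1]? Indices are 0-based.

[col 0] pivot 4
  R1 -= 1*R0 → (0, 3, 4)  (L[1][0] := 1)
  R2 -= 1*R0 → (0, 3, 2)  (L[2][0] := 1)
[col 1] pivot 3
  R2 -= 1*R1 → (0, 0, 3)  (L[2][1] := 1)

L[2][1] = 1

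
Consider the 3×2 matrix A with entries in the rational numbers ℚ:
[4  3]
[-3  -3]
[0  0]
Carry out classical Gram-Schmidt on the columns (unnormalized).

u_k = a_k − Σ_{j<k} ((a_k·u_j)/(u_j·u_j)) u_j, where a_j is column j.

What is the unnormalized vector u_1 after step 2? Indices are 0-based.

u_1 = (-9/25, -12/25, 0)

Step 1: u_0 = a_0 = (4, -3, 0).
Step 2: u_1 = a_1 − (21/25)·u_0 = (-9/25, -12/25, 0).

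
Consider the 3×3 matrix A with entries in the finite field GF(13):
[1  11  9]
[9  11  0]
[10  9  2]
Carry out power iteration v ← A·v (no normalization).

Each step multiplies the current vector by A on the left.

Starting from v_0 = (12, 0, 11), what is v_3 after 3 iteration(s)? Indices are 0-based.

v_3 = (10, 8, 5)

v_0 = (12, 0, 11).
v_1 = A·v_0 = (7, 4, 12).
v_2 = A·v_1 = (3, 3, 0).
v_3 = A·v_2 = (10, 8, 5).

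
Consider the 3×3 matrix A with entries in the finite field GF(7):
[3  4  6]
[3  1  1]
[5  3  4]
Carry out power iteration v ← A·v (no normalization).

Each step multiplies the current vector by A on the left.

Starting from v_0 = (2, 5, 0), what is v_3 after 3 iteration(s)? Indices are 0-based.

v_0 = (2, 5, 0).
v_1 = A·v_0 = (5, 4, 4).
v_2 = A·v_1 = (6, 2, 4).
v_3 = A·v_2 = (1, 3, 3).

v_3 = (1, 3, 3)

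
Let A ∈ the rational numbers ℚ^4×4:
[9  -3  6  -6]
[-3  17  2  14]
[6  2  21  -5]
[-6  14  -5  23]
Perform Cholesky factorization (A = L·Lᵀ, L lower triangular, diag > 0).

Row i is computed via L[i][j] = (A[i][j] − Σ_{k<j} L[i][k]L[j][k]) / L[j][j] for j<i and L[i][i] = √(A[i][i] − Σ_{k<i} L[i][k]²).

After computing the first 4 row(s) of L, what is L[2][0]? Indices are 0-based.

L[2][0] = 2

Step 1: L[0][0] = √(9) = 3.
  L[1][0] = (-3) / L[0][0] = -1.
Step 2: L[1][1] = √(16) = 4.
  L[2][0] = (6) / L[0][0] = 2.
  L[2][1] = (4) / L[1][1] = 1.
Step 3: L[2][2] = √(16) = 4.
  L[3][0] = (-6) / L[0][0] = -2.
  L[3][1] = (12) / L[1][1] = 3.
  L[3][2] = (-4) / L[2][2] = -1.
Step 4: L[3][3] = √(9) = 3.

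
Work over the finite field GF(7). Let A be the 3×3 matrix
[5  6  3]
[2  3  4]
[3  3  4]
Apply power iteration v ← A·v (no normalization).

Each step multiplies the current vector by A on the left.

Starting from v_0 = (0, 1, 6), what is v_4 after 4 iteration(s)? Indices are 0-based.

v_4 = (6, 0, 2)

v_0 = (0, 1, 6).
v_1 = A·v_0 = (3, 6, 6).
v_2 = A·v_1 = (6, 6, 2).
v_3 = A·v_2 = (2, 3, 2).
v_4 = A·v_3 = (6, 0, 2).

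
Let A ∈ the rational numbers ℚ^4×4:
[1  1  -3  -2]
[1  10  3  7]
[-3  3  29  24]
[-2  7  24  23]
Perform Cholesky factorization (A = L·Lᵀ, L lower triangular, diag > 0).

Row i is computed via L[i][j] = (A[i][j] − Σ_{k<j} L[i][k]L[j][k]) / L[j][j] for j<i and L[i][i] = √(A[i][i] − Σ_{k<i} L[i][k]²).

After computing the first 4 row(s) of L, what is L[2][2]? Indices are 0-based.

L[2][2] = 4

Step 1: L[0][0] = √(1) = 1.
  L[1][0] = (1) / L[0][0] = 1.
Step 2: L[1][1] = √(9) = 3.
  L[2][0] = (-3) / L[0][0] = -3.
  L[2][1] = (6) / L[1][1] = 2.
Step 3: L[2][2] = √(16) = 4.
  L[3][0] = (-2) / L[0][0] = -2.
  L[3][1] = (9) / L[1][1] = 3.
  L[3][2] = (12) / L[2][2] = 3.
Step 4: L[3][3] = √(1) = 1.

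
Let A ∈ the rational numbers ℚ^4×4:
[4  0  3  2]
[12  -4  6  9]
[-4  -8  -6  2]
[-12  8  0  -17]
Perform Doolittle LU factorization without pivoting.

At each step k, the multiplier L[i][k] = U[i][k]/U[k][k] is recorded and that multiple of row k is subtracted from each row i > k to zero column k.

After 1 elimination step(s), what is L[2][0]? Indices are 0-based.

[col 0] pivot 4
  R1 -= 3*R0 → (0, -4, -3, 3)  (L[1][0] := 3)
  R2 -= -1*R0 → (0, -8, -3, 4)  (L[2][0] := -1)
  R3 -= -3*R0 → (0, 8, 9, -11)  (L[3][0] := -3)

L[2][0] = -1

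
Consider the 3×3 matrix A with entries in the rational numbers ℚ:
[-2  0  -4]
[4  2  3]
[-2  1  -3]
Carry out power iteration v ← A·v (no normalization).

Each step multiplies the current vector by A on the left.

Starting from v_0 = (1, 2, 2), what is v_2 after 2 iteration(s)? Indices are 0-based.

v_2 = (44, -30, 52)

v_0 = (1, 2, 2).
v_1 = A·v_0 = (-10, 14, -6).
v_2 = A·v_1 = (44, -30, 52).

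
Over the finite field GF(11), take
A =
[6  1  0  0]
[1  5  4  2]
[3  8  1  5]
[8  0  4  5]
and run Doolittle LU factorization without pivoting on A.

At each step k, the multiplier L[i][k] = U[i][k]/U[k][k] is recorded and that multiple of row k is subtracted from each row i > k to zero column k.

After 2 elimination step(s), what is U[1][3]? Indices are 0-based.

U[1][3] = 2

k=0: U[0][0]=6
  eliminate (1,0): mult=2, new row 1: (0, 3, 4, 2); set L[1][0]=2
  eliminate (2,0): mult=6, new row 2: (0, 2, 1, 5); set L[2][0]=6
  eliminate (3,0): mult=5, new row 3: (0, 6, 4, 5); set L[3][0]=5
k=1: U[1][1]=3
  eliminate (2,1): mult=8, new row 2: (0, 0, 2, 0); set L[2][1]=8
  eliminate (3,1): mult=2, new row 3: (0, 0, 7, 1); set L[3][1]=2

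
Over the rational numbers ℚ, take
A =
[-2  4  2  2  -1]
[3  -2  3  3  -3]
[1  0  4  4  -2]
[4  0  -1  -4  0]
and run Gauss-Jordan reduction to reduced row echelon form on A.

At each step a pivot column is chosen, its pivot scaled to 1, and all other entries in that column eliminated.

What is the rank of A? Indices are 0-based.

step 1: normalize row 0 (÷-2) = (1, -2, -1, -1, 1/2)
  row 1: subtract 3×row0 = (0, 4, 6, 6, -9/2)
  row 2: subtract 1×row0 = (0, 2, 5, 5, -5/2)
  row 3: subtract 4×row0 = (0, 8, 3, 0, -2)
step 2: normalize row 1 (÷4) = (0, 1, 3/2, 3/2, -9/8)
  row 0: subtract -2×row1 = (1, 0, 2, 2, -7/4)
  row 2: subtract 2×row1 = (0, 0, 2, 2, -1/4)
  row 3: subtract 8×row1 = (0, 0, -9, -12, 7)
step 3: normalize row 2 (÷2) = (0, 0, 1, 1, -1/8)
  row 0: subtract 2×row2 = (1, 0, 0, 0, -3/2)
  row 1: subtract 3/2×row2 = (0, 1, 0, 0, -15/16)
  row 3: subtract -9×row2 = (0, 0, 0, -3, 47/8)
step 4: normalize row 3 (÷-3) = (0, 0, 0, 1, -47/24)
  row 2: subtract 1×row3 = (0, 0, 1, 0, 11/6)

rank = 4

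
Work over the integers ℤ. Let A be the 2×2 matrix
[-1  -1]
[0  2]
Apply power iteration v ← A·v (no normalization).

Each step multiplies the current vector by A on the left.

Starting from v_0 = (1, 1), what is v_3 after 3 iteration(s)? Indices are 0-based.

v_3 = (-4, 8)

v_0 = (1, 1).
v_1 = A·v_0 = (-2, 2).
v_2 = A·v_1 = (0, 4).
v_3 = A·v_2 = (-4, 8).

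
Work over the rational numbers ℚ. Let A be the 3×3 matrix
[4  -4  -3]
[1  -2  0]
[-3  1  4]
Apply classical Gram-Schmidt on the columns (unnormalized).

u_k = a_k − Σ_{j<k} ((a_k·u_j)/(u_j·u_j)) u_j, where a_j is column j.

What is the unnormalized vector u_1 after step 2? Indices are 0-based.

Step 1: u_0 = a_0 = (4, 1, -3).
Step 2: u_1 = a_1 − (-21/26)·u_0 = (-10/13, -31/26, -37/26).

u_1 = (-10/13, -31/26, -37/26)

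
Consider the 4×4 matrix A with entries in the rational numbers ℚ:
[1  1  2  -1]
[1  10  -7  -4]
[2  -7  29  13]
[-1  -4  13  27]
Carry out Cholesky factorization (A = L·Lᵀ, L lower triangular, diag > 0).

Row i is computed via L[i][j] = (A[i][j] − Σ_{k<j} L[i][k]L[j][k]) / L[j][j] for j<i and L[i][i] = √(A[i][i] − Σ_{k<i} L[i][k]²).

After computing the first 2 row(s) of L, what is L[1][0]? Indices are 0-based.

L[1][0] = 1

Step 1: L[0][0] = √(1) = 1.
  L[1][0] = (1) / L[0][0] = 1.
Step 2: L[1][1] = √(9) = 3.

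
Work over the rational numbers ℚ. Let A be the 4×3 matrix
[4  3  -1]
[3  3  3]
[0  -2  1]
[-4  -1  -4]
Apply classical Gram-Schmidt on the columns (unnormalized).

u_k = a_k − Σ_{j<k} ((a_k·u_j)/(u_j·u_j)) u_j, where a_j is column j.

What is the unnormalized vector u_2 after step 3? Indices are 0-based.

Step 1: u_0 = a_0 = (4, 3, 0, -4).
Step 2: u_1 = a_1 − (25/41)·u_0 = (23/41, 48/41, -2, 59/41).
Step 3: u_2 = a_2 − (21/41)·u_0 − (-197/318)·u_1 = (-859/318, 116/53, -38/159, -337/318).

u_2 = (-859/318, 116/53, -38/159, -337/318)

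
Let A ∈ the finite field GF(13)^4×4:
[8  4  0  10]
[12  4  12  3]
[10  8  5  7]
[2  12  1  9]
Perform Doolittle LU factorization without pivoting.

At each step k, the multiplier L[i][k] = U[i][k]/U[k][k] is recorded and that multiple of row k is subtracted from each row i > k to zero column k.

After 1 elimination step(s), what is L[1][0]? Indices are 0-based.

Step 1: pivot at (0,0) is 8.
  row1 ← row1 − (8)·row0  ⇒  L[1][0]=8, U row1=(0, 11, 12, 1)
  row2 ← row2 − (11)·row0  ⇒  L[2][0]=11, U row2=(0, 3, 5, 1)
  row3 ← row3 − (10)·row0  ⇒  L[3][0]=10, U row3=(0, 11, 1, 0)

L[1][0] = 8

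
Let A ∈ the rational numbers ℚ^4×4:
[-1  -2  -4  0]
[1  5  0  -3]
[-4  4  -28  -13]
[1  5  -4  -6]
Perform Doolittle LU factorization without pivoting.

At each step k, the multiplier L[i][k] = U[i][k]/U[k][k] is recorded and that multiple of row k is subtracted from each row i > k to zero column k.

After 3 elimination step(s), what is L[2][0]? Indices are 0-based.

Step 1: pivot at (0,0) is -1.
  row1 ← row1 − (-1)·row0  ⇒  L[1][0]=-1, U row1=(0, 3, -4, -3)
  row2 ← row2 − (4)·row0  ⇒  L[2][0]=4, U row2=(0, 12, -12, -13)
  row3 ← row3 − (-1)·row0  ⇒  L[3][0]=-1, U row3=(0, 3, -8, -6)
Step 2: pivot at (1,1) is 3.
  row2 ← row2 − (4)·row1  ⇒  L[2][1]=4, U row2=(0, 0, 4, -1)
  row3 ← row3 − (1)·row1  ⇒  L[3][1]=1, U row3=(0, 0, -4, -3)
Step 3: pivot at (2,2) is 4.
  row3 ← row3 − (-1)·row2  ⇒  L[3][2]=-1, U row3=(0, 0, 0, -4)

L[2][0] = 4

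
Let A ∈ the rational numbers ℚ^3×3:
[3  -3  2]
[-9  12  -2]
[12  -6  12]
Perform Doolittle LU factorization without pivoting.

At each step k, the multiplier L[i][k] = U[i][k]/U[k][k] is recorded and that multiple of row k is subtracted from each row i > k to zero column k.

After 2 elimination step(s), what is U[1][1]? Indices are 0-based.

U[1][1] = 3

Step 1: pivot at (0,0) is 3.
  row1 ← row1 − (-3)·row0  ⇒  L[1][0]=-3, U row1=(0, 3, 4)
  row2 ← row2 − (4)·row0  ⇒  L[2][0]=4, U row2=(0, 6, 4)
Step 2: pivot at (1,1) is 3.
  row2 ← row2 − (2)·row1  ⇒  L[2][1]=2, U row2=(0, 0, -4)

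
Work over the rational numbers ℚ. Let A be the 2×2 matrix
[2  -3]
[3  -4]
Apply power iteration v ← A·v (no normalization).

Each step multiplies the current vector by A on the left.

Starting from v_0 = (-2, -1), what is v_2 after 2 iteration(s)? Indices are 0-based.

v_2 = (4, 5)

v_0 = (-2, -1).
v_1 = A·v_0 = (-1, -2).
v_2 = A·v_1 = (4, 5).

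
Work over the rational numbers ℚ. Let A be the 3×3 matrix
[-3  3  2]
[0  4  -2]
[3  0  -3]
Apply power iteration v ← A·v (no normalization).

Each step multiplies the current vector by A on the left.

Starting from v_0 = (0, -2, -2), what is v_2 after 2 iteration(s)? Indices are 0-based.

v_0 = (0, -2, -2).
v_1 = A·v_0 = (-10, -4, 6).
v_2 = A·v_1 = (30, -28, -48).

v_2 = (30, -28, -48)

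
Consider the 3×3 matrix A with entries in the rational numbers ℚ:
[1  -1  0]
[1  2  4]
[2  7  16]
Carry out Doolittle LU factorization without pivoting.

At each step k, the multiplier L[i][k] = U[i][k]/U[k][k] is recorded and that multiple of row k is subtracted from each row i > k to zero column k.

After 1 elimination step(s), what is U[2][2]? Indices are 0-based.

U[2][2] = 16

[col 0] pivot 1
  R1 -= 1*R0 → (0, 3, 4)  (L[1][0] := 1)
  R2 -= 2*R0 → (0, 9, 16)  (L[2][0] := 2)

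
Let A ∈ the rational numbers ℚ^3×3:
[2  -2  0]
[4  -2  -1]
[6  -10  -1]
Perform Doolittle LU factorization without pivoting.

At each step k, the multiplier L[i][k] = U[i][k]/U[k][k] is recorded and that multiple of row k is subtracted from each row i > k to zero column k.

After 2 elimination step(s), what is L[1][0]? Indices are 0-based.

L[1][0] = 2

k=0: U[0][0]=2
  eliminate (1,0): mult=2, new row 1: (0, 2, -1); set L[1][0]=2
  eliminate (2,0): mult=3, new row 2: (0, -4, -1); set L[2][0]=3
k=1: U[1][1]=2
  eliminate (2,1): mult=-2, new row 2: (0, 0, -3); set L[2][1]=-2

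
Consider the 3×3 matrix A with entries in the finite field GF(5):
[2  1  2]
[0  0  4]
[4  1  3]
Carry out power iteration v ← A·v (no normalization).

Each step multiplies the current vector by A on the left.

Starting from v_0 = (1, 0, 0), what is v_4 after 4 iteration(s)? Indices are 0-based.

v_4 = (3, 1, 2)

v_0 = (1, 0, 0).
v_1 = A·v_0 = (2, 0, 4).
v_2 = A·v_1 = (2, 1, 0).
v_3 = A·v_2 = (0, 0, 4).
v_4 = A·v_3 = (3, 1, 2).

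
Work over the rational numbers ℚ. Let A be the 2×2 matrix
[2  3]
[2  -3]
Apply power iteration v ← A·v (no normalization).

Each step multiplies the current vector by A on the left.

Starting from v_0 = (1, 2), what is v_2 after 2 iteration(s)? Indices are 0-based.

v_0 = (1, 2).
v_1 = A·v_0 = (8, -4).
v_2 = A·v_1 = (4, 28).

v_2 = (4, 28)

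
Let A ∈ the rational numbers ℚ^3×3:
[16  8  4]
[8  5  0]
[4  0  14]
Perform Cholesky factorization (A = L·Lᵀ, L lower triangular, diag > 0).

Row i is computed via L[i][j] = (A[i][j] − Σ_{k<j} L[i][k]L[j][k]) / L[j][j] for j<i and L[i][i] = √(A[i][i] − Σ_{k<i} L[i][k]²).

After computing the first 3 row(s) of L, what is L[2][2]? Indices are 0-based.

Step 1: L[0][0] = √(16) = 4.
  L[1][0] = (8) / L[0][0] = 2.
Step 2: L[1][1] = √(1) = 1.
  L[2][0] = (4) / L[0][0] = 1.
  L[2][1] = (-2) / L[1][1] = -2.
Step 3: L[2][2] = √(9) = 3.

L[2][2] = 3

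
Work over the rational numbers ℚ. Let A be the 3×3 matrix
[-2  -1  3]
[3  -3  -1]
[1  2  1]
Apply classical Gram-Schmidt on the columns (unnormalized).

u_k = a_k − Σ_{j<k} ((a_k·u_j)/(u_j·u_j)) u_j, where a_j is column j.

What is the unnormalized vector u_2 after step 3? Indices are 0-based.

u_2 = (33/19, 11/19, 33/19)

Step 1: u_0 = a_0 = (-2, 3, 1).
Step 2: u_1 = a_1 − (-5/14)·u_0 = (-12/7, -27/14, 33/14).
Step 3: u_2 = a_2 − (-4/7)·u_0 − (-4/57)·u_1 = (33/19, 11/19, 33/19).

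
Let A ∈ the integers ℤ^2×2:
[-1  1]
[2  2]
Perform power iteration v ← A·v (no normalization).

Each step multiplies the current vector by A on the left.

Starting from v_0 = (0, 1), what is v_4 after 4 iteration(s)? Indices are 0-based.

v_0 = (0, 1).
v_1 = A·v_0 = (1, 2).
v_2 = A·v_1 = (1, 6).
v_3 = A·v_2 = (5, 14).
v_4 = A·v_3 = (9, 38).

v_4 = (9, 38)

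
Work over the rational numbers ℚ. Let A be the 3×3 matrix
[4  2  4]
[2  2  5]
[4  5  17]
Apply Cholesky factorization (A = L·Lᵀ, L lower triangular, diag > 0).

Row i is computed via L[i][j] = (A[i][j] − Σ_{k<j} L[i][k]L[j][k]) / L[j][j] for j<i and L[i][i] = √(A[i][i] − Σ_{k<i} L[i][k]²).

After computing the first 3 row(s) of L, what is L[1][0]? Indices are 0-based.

Step 1: L[0][0] = √(4) = 2.
  L[1][0] = (2) / L[0][0] = 1.
Step 2: L[1][1] = √(1) = 1.
  L[2][0] = (4) / L[0][0] = 2.
  L[2][1] = (3) / L[1][1] = 3.
Step 3: L[2][2] = √(4) = 2.

L[1][0] = 1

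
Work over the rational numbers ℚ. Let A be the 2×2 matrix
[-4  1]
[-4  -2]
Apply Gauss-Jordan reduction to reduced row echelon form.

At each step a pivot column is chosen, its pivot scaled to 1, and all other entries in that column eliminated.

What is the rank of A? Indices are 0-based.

rank = 2

pivot(0,0)=-4: scale R0 → (1, -1/4)
  clear (1,0): R1 −= (-4)R0 → (0, -3)
pivot(1,1)=-3: scale R1 → (0, 1)
  clear (0,1): R0 −= (-1/4)R1 → (1, 0)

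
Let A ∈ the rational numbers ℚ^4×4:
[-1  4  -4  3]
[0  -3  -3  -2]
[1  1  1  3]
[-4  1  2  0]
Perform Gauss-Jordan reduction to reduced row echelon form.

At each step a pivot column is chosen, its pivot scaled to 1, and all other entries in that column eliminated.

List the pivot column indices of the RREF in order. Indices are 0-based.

[1] R0 /= -1  ⇒  (1, -4, 4, -3)
     R2 -= 1·R0  ⇒  (0, 5, -3, 6)
     R3 -= -4·R0  ⇒  (0, -15, 18, -12)
[2] R1 /= -3  ⇒  (0, 1, 1, 2/3)
     R0 -= -4·R1  ⇒  (1, 0, 8, -1/3)
     R2 -= 5·R1  ⇒  (0, 0, -8, 8/3)
     R3 -= -15·R1  ⇒  (0, 0, 33, -2)
[3] R2 /= -8  ⇒  (0, 0, 1, -1/3)
     R0 -= 8·R2  ⇒  (1, 0, 0, 7/3)
     R1 -= 1·R2  ⇒  (0, 1, 0, 1)
     R3 -= 33·R2  ⇒  (0, 0, 0, 9)
[4] R3 /= 9  ⇒  (0, 0, 0, 1)
     R0 -= 7/3·R3  ⇒  (1, 0, 0, 0)
     R1 -= 1·R3  ⇒  (0, 1, 0, 0)
     R2 -= -1/3·R3  ⇒  (0, 0, 1, 0)

pivot columns: 0, 1, 2, 3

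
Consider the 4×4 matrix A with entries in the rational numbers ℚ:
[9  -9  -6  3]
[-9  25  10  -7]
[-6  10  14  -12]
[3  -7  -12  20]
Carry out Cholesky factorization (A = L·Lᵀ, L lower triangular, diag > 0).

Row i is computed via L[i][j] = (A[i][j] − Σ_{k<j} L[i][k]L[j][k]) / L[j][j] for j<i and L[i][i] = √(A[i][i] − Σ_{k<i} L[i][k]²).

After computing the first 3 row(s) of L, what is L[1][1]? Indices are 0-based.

Step 1: L[0][0] = √(9) = 3.
  L[1][0] = (-9) / L[0][0] = -3.
Step 2: L[1][1] = √(16) = 4.
  L[2][0] = (-6) / L[0][0] = -2.
  L[2][1] = (4) / L[1][1] = 1.
Step 3: L[2][2] = √(9) = 3.

L[1][1] = 4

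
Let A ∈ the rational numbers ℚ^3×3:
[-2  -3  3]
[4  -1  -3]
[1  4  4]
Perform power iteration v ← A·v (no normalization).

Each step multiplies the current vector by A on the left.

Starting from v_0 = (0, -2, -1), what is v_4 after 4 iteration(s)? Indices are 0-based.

v_0 = (0, -2, -1).
v_1 = A·v_0 = (3, 5, -12).
v_2 = A·v_1 = (-57, 43, -25).
v_3 = A·v_2 = (-90, -196, 15).
v_4 = A·v_3 = (813, -209, -814).

v_4 = (813, -209, -814)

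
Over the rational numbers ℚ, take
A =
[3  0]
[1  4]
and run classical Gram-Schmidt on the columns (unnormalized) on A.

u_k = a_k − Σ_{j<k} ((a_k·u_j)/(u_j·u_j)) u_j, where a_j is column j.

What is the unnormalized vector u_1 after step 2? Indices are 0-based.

u_1 = (-6/5, 18/5)

Step 1: u_0 = a_0 = (3, 1).
Step 2: u_1 = a_1 − (2/5)·u_0 = (-6/5, 18/5).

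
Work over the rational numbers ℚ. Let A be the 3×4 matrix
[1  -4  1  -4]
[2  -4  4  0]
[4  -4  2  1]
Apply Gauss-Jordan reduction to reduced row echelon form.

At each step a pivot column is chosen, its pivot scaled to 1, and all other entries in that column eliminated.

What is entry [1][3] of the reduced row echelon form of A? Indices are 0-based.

step 1: normalize row 0 (÷1) = (1, -4, 1, -4)
  row 1: subtract 2×row0 = (0, 4, 2, 8)
  row 2: subtract 4×row0 = (0, 12, -2, 17)
step 2: normalize row 1 (÷4) = (0, 1, 1/2, 2)
  row 0: subtract -4×row1 = (1, 0, 3, 4)
  row 2: subtract 12×row1 = (0, 0, -8, -7)
step 3: normalize row 2 (÷-8) = (0, 0, 1, 7/8)
  row 0: subtract 3×row2 = (1, 0, 0, 11/8)
  row 1: subtract 1/2×row2 = (0, 1, 0, 25/16)

M[1][3] = 25/16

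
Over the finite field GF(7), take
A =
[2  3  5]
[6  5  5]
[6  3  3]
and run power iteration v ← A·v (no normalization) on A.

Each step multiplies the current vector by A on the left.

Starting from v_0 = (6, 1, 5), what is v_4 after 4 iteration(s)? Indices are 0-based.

v_4 = (3, 4, 2)

v_0 = (6, 1, 5).
v_1 = A·v_0 = (5, 3, 5).
v_2 = A·v_1 = (2, 0, 5).
v_3 = A·v_2 = (1, 2, 6).
v_4 = A·v_3 = (3, 4, 2).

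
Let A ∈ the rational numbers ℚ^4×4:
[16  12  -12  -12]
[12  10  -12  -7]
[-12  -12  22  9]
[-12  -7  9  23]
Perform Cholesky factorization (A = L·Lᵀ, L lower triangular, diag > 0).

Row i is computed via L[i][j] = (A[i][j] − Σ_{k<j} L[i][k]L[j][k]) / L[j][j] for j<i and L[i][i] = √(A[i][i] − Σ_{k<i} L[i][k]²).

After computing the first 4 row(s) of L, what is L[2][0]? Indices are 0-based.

Step 1: L[0][0] = √(16) = 4.
  L[1][0] = (12) / L[0][0] = 3.
Step 2: L[1][1] = √(1) = 1.
  L[2][0] = (-12) / L[0][0] = -3.
  L[2][1] = (-3) / L[1][1] = -3.
Step 3: L[2][2] = √(4) = 2.
  L[3][0] = (-12) / L[0][0] = -3.
  L[3][1] = (2) / L[1][1] = 2.
  L[3][2] = (6) / L[2][2] = 3.
Step 4: L[3][3] = √(1) = 1.

L[2][0] = -3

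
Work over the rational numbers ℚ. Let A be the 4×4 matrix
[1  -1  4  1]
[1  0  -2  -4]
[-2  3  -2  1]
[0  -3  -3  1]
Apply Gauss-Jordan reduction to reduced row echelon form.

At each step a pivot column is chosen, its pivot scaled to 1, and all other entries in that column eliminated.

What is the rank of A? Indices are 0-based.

step 1: normalize row 0 (÷1) = (1, -1, 4, 1)
  row 1: subtract 1×row0 = (0, 1, -6, -5)
  row 2: subtract -2×row0 = (0, 1, 6, 3)
step 2: normalize row 1 (÷1) = (0, 1, -6, -5)
  row 0: subtract -1×row1 = (1, 0, -2, -4)
  row 2: subtract 1×row1 = (0, 0, 12, 8)
  row 3: subtract -3×row1 = (0, 0, -21, -14)
step 3: normalize row 2 (÷12) = (0, 0, 1, 2/3)
  row 0: subtract -2×row2 = (1, 0, 0, -8/3)
  row 1: subtract -6×row2 = (0, 1, 0, -1)
  row 3: subtract -21×row2 = (0, 0, 0, 0)
skip col 3 (zero from row 3)

rank = 3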